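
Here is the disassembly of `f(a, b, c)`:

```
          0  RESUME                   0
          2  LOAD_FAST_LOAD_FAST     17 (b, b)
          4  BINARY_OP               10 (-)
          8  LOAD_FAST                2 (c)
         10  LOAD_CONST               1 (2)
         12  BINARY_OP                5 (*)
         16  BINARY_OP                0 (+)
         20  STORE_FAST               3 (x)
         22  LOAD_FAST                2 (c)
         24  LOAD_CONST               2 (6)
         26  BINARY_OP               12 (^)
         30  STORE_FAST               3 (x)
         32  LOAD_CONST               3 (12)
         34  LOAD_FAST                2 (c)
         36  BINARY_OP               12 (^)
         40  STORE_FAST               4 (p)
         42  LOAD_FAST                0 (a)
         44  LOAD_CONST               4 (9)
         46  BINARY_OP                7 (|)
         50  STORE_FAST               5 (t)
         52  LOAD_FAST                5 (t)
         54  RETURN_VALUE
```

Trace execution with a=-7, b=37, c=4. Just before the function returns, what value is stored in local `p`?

LOAD_FAST_LOAD_FAST b,b → push 37,37. Stack: [37, 37]
BINARY_OP - → 37 - 37 = 0. Stack: [0]
LOAD_FAST c → push 4. Stack: [0, 4]
LOAD_CONST → push 2. Stack: [0, 4, 2]
BINARY_OP * → 4 * 2 = 8. Stack: [0, 8]
BINARY_OP + → 0 + 8 = 8. Stack: [8]
STORE_FAST x → x=8. Stack: []
LOAD_FAST c → push 4. Stack: [4]
LOAD_CONST → push 6. Stack: [4, 6]
BINARY_OP ^ → 4 ^ 6 = 2. Stack: [2]
STORE_FAST x → x=2. Stack: []
LOAD_CONST → push 12. Stack: [12]
LOAD_FAST c → push 4. Stack: [12, 4]
BINARY_OP ^ → 12 ^ 4 = 8. Stack: [8]
STORE_FAST p → p=8. Stack: []
LOAD_FAST a → push -7. Stack: [-7]
LOAD_CONST → push 9. Stack: [-7, 9]
BINARY_OP | → -7 | 9 = -7. Stack: [-7]
STORE_FAST t → t=-7. Stack: []
LOAD_FAST t → push -7. Stack: [-7]
RETURN_VALUE → return -7.

8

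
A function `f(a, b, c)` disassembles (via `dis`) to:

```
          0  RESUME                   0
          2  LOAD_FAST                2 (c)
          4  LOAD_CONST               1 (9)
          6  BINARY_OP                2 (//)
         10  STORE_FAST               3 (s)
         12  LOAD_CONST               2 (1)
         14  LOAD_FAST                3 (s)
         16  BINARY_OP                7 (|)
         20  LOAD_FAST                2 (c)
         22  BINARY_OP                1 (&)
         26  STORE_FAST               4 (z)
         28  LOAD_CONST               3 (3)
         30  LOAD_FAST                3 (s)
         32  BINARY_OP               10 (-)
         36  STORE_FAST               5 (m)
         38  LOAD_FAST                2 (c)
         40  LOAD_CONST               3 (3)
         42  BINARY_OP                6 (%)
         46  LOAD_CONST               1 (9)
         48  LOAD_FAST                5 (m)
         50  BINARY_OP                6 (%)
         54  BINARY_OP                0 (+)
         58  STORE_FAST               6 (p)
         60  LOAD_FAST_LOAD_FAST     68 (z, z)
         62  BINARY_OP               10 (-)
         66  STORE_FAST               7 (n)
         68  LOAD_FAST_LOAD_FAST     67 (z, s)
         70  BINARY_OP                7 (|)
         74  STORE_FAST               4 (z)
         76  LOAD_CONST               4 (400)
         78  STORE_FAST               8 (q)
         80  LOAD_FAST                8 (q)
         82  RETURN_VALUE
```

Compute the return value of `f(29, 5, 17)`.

400

LOAD_FAST c → push 17. Stack: [17]
LOAD_CONST → push 9. Stack: [17, 9]
BINARY_OP // → 17 // 9 = 1. Stack: [1]
STORE_FAST s → s=1. Stack: []
LOAD_CONST → push 1. Stack: [1]
LOAD_FAST s → push 1. Stack: [1, 1]
BINARY_OP | → 1 | 1 = 1. Stack: [1]
LOAD_FAST c → push 17. Stack: [1, 17]
BINARY_OP & → 1 & 17 = 1. Stack: [1]
STORE_FAST z → z=1. Stack: []
LOAD_CONST → push 3. Stack: [3]
LOAD_FAST s → push 1. Stack: [3, 1]
BINARY_OP - → 3 - 1 = 2. Stack: [2]
STORE_FAST m → m=2. Stack: []
LOAD_FAST c → push 17. Stack: [17]
LOAD_CONST → push 3. Stack: [17, 3]
BINARY_OP % → 17 % 3 = 2. Stack: [2]
LOAD_CONST → push 9. Stack: [2, 9]
LOAD_FAST m → push 2. Stack: [2, 9, 2]
BINARY_OP % → 9 % 2 = 1. Stack: [2, 1]
BINARY_OP + → 2 + 1 = 3. Stack: [3]
STORE_FAST p → p=3. Stack: []
LOAD_FAST_LOAD_FAST z,z → push 1,1. Stack: [1, 1]
BINARY_OP - → 1 - 1 = 0. Stack: [0]
STORE_FAST n → n=0. Stack: []
LOAD_FAST_LOAD_FAST z,s → push 1,1. Stack: [1, 1]
BINARY_OP | → 1 | 1 = 1. Stack: [1]
STORE_FAST z → z=1. Stack: []
LOAD_CONST → push 400. Stack: [400]
STORE_FAST q → q=400. Stack: []
LOAD_FAST q → push 400. Stack: [400]
RETURN_VALUE → return 400.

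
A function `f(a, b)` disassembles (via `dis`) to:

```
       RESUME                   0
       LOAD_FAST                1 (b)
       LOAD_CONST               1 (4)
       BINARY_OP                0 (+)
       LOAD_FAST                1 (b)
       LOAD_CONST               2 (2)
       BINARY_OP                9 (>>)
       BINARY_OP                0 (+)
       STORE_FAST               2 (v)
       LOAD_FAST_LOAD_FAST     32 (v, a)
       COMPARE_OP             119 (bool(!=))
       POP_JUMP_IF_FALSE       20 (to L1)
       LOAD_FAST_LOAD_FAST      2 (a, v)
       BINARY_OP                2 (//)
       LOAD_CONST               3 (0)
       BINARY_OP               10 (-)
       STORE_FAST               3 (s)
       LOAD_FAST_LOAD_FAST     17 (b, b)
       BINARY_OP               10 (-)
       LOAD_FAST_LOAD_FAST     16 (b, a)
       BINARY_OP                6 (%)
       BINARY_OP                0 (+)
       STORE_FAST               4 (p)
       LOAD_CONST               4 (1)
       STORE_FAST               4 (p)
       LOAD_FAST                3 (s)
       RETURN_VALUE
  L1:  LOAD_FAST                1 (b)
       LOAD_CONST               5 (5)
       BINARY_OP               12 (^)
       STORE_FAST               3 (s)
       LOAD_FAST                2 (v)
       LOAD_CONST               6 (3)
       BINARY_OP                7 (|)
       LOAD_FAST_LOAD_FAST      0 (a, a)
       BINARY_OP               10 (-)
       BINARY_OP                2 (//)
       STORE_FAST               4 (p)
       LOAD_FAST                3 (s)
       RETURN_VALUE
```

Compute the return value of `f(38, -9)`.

-5

LOAD_FAST b → push -9. Stack: [-9]
LOAD_CONST → push 4. Stack: [-9, 4]
BINARY_OP + → -9 + 4 = -5. Stack: [-5]
LOAD_FAST b → push -9. Stack: [-5, -9]
LOAD_CONST → push 2. Stack: [-5, -9, 2]
BINARY_OP >> → -9 >> 2 = -3. Stack: [-5, -3]
BINARY_OP + → -5 + -3 = -8. Stack: [-8]
STORE_FAST v → v=-8. Stack: []
LOAD_FAST_LOAD_FAST v,a → push -8,38. Stack: [-8, 38]
COMPARE_OP bool(!=) → -8 vs 38 = True. Stack: [True]
POP_JUMP_IF_FALSE → pop True; no jump. Stack: []
LOAD_FAST_LOAD_FAST a,v → push 38,-8. Stack: [38, -8]
BINARY_OP // → 38 // -8 = -5. Stack: [-5]
LOAD_CONST → push 0. Stack: [-5, 0]
BINARY_OP - → -5 - 0 = -5. Stack: [-5]
STORE_FAST s → s=-5. Stack: []
LOAD_FAST_LOAD_FAST b,b → push -9,-9. Stack: [-9, -9]
BINARY_OP - → -9 - -9 = 0. Stack: [0]
LOAD_FAST_LOAD_FAST b,a → push -9,38. Stack: [0, -9, 38]
BINARY_OP % → -9 % 38 = 29. Stack: [0, 29]
BINARY_OP + → 0 + 29 = 29. Stack: [29]
STORE_FAST p → p=29. Stack: []
LOAD_CONST → push 1. Stack: [1]
STORE_FAST p → p=1. Stack: []
LOAD_FAST s → push -5. Stack: [-5]
RETURN_VALUE → return -5.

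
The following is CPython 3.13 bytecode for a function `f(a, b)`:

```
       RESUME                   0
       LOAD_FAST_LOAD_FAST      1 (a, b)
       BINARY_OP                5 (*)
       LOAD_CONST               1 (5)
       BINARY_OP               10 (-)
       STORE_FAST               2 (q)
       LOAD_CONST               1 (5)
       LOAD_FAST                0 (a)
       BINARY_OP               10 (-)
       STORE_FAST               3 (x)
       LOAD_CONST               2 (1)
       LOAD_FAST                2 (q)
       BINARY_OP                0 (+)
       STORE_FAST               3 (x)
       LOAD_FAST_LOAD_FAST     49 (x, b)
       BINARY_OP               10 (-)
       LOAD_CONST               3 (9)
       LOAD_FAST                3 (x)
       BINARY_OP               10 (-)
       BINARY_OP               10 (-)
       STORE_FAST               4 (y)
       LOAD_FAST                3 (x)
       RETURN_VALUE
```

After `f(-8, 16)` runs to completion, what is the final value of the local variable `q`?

LOAD_FAST_LOAD_FAST a,b → push -8,16. Stack: [-8, 16]
BINARY_OP * → -8 * 16 = -128. Stack: [-128]
LOAD_CONST → push 5. Stack: [-128, 5]
BINARY_OP - → -128 - 5 = -133. Stack: [-133]
STORE_FAST q → q=-133. Stack: []
LOAD_CONST → push 5. Stack: [5]
LOAD_FAST a → push -8. Stack: [5, -8]
BINARY_OP - → 5 - -8 = 13. Stack: [13]
STORE_FAST x → x=13. Stack: []
LOAD_CONST → push 1. Stack: [1]
LOAD_FAST q → push -133. Stack: [1, -133]
BINARY_OP + → 1 + -133 = -132. Stack: [-132]
STORE_FAST x → x=-132. Stack: []
LOAD_FAST_LOAD_FAST x,b → push -132,16. Stack: [-132, 16]
BINARY_OP - → -132 - 16 = -148. Stack: [-148]
LOAD_CONST → push 9. Stack: [-148, 9]
LOAD_FAST x → push -132. Stack: [-148, 9, -132]
BINARY_OP - → 9 - -132 = 141. Stack: [-148, 141]
BINARY_OP - → -148 - 141 = -289. Stack: [-289]
STORE_FAST y → y=-289. Stack: []
LOAD_FAST x → push -132. Stack: [-132]
RETURN_VALUE → return -132.

-133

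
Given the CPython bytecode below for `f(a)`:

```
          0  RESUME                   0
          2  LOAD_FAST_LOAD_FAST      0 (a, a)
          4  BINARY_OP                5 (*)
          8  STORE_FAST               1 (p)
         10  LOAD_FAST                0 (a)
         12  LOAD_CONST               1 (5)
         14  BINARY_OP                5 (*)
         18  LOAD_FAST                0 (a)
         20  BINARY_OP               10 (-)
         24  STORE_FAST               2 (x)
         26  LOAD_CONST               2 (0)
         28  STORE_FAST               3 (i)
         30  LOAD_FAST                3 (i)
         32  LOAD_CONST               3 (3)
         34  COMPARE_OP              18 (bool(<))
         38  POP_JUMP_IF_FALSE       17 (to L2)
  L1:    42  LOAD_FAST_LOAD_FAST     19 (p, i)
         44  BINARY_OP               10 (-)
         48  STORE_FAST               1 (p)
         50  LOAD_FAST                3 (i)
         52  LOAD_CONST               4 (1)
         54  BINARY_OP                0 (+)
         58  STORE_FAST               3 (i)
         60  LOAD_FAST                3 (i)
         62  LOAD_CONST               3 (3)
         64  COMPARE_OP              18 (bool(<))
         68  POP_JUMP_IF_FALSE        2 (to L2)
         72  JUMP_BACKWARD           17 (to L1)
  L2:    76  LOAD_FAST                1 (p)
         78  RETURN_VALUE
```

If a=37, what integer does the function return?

1366

LOAD_FAST_LOAD_FAST a,a → push 37,37. Stack: [37, 37]
BINARY_OP * → 37 * 37 = 1369. Stack: [1369]
STORE_FAST p → p=1369. Stack: []
LOAD_FAST a → push 37. Stack: [37]
LOAD_CONST → push 5. Stack: [37, 5]
BINARY_OP * → 37 * 5 = 185. Stack: [185]
LOAD_FAST a → push 37. Stack: [185, 37]
BINARY_OP - → 185 - 37 = 148. Stack: [148]
STORE_FAST x → x=148. Stack: []
LOAD_CONST → push 0. Stack: [0]
STORE_FAST i → i=0. Stack: []
LOAD_FAST i → push 0. Stack: [0]
LOAD_CONST → push 3. Stack: [0, 3]
COMPARE_OP bool(<) → 0 vs 3 = True. Stack: [True]
POP_JUMP_IF_FALSE → pop True; no jump. Stack: []
LOAD_FAST_LOAD_FAST p,i → push 1369,0. Stack: [1369, 0]
BINARY_OP - → 1369 - 0 = 1369. Stack: [1369]
STORE_FAST p → p=1369. Stack: []
LOAD_FAST i → push 0. Stack: [0]
LOAD_CONST → push 1. Stack: [0, 1]
BINARY_OP + → 0 + 1 = 1. Stack: [1]
STORE_FAST i → i=1. Stack: []
LOAD_FAST i → push 1. Stack: [1]
LOAD_CONST → push 3. Stack: [1, 3]
COMPARE_OP bool(<) → 1 vs 3 = True. Stack: [True]
POP_JUMP_IF_FALSE → pop True; no jump. Stack: []
LOAD_FAST_LOAD_FAST p,i → push 1369,1. Stack: [1369, 1]
BINARY_OP - → 1369 - 1 = 1368. Stack: [1368]
STORE_FAST p → p=1368. Stack: []
LOAD_FAST i → push 1. Stack: [1]
LOAD_CONST → push 1. Stack: [1, 1]
BINARY_OP + → 1 + 1 = 2. Stack: [2]
STORE_FAST i → i=2. Stack: []
LOAD_FAST i → push 2. Stack: [2]
LOAD_CONST → push 3. Stack: [2, 3]
COMPARE_OP bool(<) → 2 vs 3 = True. Stack: [True]
POP_JUMP_IF_FALSE → pop True; no jump. Stack: []
LOAD_FAST_LOAD_FAST p,i → push 1368,2. Stack: [1368, 2]
BINARY_OP - → 1368 - 2 = 1366. Stack: [1366]
STORE_FAST p → p=1366. Stack: []
LOAD_FAST i → push 2. Stack: [2]
LOAD_CONST → push 1. Stack: [2, 1]
BINARY_OP + → 2 + 1 = 3. Stack: [3]
STORE_FAST i → i=3. Stack: []
LOAD_FAST i → push 3. Stack: [3]
LOAD_CONST → push 3. Stack: [3, 3]
COMPARE_OP bool(<) → 3 vs 3 = False. Stack: [False]
POP_JUMP_IF_FALSE → pop False; jump. Stack: []
LOAD_FAST p → push 1366. Stack: [1366]
RETURN_VALUE → return 1366.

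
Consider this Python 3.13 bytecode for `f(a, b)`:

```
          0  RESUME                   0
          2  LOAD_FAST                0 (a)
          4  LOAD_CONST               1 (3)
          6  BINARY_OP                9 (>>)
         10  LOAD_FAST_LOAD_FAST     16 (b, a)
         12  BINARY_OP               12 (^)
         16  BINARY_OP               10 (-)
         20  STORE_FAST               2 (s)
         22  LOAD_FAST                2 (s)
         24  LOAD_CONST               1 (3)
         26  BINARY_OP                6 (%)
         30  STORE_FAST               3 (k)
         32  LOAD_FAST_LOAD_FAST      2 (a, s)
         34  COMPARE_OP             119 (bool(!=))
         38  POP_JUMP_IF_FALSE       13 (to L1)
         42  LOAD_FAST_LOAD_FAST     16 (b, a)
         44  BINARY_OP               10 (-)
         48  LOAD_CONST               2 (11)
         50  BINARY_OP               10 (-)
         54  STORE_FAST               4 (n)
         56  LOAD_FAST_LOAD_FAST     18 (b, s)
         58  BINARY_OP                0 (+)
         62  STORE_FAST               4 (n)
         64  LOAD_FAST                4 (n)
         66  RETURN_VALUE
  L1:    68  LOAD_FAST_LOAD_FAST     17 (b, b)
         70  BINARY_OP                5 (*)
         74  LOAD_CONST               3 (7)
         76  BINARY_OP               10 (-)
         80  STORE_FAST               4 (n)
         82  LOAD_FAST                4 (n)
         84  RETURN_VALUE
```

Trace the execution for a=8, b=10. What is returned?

9

LOAD_FAST a → push 8. Stack: [8]
LOAD_CONST → push 3. Stack: [8, 3]
BINARY_OP >> → 8 >> 3 = 1. Stack: [1]
LOAD_FAST_LOAD_FAST b,a → push 10,8. Stack: [1, 10, 8]
BINARY_OP ^ → 10 ^ 8 = 2. Stack: [1, 2]
BINARY_OP - → 1 - 2 = -1. Stack: [-1]
STORE_FAST s → s=-1. Stack: []
LOAD_FAST s → push -1. Stack: [-1]
LOAD_CONST → push 3. Stack: [-1, 3]
BINARY_OP % → -1 % 3 = 2. Stack: [2]
STORE_FAST k → k=2. Stack: []
LOAD_FAST_LOAD_FAST a,s → push 8,-1. Stack: [8, -1]
COMPARE_OP bool(!=) → 8 vs -1 = True. Stack: [True]
POP_JUMP_IF_FALSE → pop True; no jump. Stack: []
LOAD_FAST_LOAD_FAST b,a → push 10,8. Stack: [10, 8]
BINARY_OP - → 10 - 8 = 2. Stack: [2]
LOAD_CONST → push 11. Stack: [2, 11]
BINARY_OP - → 2 - 11 = -9. Stack: [-9]
STORE_FAST n → n=-9. Stack: []
LOAD_FAST_LOAD_FAST b,s → push 10,-1. Stack: [10, -1]
BINARY_OP + → 10 + -1 = 9. Stack: [9]
STORE_FAST n → n=9. Stack: []
LOAD_FAST n → push 9. Stack: [9]
RETURN_VALUE → return 9.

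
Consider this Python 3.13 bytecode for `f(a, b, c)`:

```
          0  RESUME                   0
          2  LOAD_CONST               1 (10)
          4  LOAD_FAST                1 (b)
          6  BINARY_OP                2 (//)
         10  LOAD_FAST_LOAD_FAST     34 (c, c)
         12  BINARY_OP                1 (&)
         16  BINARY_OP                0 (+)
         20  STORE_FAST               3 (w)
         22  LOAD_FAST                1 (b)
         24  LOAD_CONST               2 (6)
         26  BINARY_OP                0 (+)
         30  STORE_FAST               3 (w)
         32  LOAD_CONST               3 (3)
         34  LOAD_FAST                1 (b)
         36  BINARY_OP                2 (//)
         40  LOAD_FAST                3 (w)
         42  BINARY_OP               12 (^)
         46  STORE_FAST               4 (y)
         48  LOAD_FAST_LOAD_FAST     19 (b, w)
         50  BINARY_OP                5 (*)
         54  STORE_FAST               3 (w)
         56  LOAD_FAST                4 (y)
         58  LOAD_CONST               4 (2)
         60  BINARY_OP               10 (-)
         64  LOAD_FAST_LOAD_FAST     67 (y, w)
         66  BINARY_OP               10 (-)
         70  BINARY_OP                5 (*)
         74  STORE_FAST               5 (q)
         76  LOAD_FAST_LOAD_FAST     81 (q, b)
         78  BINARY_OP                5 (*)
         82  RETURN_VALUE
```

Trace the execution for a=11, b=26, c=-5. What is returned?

-624000

LOAD_CONST → push 10. Stack: [10]
LOAD_FAST b → push 26. Stack: [10, 26]
BINARY_OP // → 10 // 26 = 0. Stack: [0]
LOAD_FAST_LOAD_FAST c,c → push -5,-5. Stack: [0, -5, -5]
BINARY_OP & → -5 & -5 = -5. Stack: [0, -5]
BINARY_OP + → 0 + -5 = -5. Stack: [-5]
STORE_FAST w → w=-5. Stack: []
LOAD_FAST b → push 26. Stack: [26]
LOAD_CONST → push 6. Stack: [26, 6]
BINARY_OP + → 26 + 6 = 32. Stack: [32]
STORE_FAST w → w=32. Stack: []
LOAD_CONST → push 3. Stack: [3]
LOAD_FAST b → push 26. Stack: [3, 26]
BINARY_OP // → 3 // 26 = 0. Stack: [0]
LOAD_FAST w → push 32. Stack: [0, 32]
BINARY_OP ^ → 0 ^ 32 = 32. Stack: [32]
STORE_FAST y → y=32. Stack: []
LOAD_FAST_LOAD_FAST b,w → push 26,32. Stack: [26, 32]
BINARY_OP * → 26 * 32 = 832. Stack: [832]
STORE_FAST w → w=832. Stack: []
LOAD_FAST y → push 32. Stack: [32]
LOAD_CONST → push 2. Stack: [32, 2]
BINARY_OP - → 32 - 2 = 30. Stack: [30]
LOAD_FAST_LOAD_FAST y,w → push 32,832. Stack: [30, 32, 832]
BINARY_OP - → 32 - 832 = -800. Stack: [30, -800]
BINARY_OP * → 30 * -800 = -24000. Stack: [-24000]
STORE_FAST q → q=-24000. Stack: []
LOAD_FAST_LOAD_FAST q,b → push -24000,26. Stack: [-24000, 26]
BINARY_OP * → -24000 * 26 = -624000. Stack: [-624000]
RETURN_VALUE → return -624000.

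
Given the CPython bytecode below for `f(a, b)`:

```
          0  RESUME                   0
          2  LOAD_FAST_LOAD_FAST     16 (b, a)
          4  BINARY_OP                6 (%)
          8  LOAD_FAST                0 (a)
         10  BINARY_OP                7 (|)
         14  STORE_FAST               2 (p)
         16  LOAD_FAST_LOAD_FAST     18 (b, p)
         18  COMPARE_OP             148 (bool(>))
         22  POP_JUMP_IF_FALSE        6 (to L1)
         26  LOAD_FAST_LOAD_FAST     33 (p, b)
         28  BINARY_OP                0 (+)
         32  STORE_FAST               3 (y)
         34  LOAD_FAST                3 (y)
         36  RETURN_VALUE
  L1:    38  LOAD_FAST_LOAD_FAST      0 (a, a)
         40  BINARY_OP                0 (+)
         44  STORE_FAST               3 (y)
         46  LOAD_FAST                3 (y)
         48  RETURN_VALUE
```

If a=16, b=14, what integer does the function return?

32

LOAD_FAST_LOAD_FAST b,a → push 14,16. Stack: [14, 16]
BINARY_OP % → 14 % 16 = 14. Stack: [14]
LOAD_FAST a → push 16. Stack: [14, 16]
BINARY_OP | → 14 | 16 = 30. Stack: [30]
STORE_FAST p → p=30. Stack: []
LOAD_FAST_LOAD_FAST b,p → push 14,30. Stack: [14, 30]
COMPARE_OP bool(>) → 14 vs 30 = False. Stack: [False]
POP_JUMP_IF_FALSE → pop False; jump. Stack: []
LOAD_FAST_LOAD_FAST a,a → push 16,16. Stack: [16, 16]
BINARY_OP + → 16 + 16 = 32. Stack: [32]
STORE_FAST y → y=32. Stack: []
LOAD_FAST y → push 32. Stack: [32]
RETURN_VALUE → return 32.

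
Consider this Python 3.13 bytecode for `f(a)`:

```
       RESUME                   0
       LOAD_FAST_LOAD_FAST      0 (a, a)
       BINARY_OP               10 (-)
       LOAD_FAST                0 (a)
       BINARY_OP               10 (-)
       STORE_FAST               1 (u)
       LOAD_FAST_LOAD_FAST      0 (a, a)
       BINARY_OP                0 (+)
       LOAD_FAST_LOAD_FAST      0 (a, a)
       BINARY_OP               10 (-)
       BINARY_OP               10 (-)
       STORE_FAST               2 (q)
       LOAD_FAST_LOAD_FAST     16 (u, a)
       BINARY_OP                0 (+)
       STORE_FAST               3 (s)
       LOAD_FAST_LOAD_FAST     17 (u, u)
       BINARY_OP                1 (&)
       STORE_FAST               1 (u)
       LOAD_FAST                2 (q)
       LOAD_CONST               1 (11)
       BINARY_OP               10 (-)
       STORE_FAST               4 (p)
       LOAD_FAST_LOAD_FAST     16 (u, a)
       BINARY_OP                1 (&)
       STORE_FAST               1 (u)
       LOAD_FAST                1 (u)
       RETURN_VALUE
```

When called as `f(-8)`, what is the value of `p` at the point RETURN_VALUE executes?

-27

LOAD_FAST_LOAD_FAST a,a → push -8,-8. Stack: [-8, -8]
BINARY_OP - → -8 - -8 = 0. Stack: [0]
LOAD_FAST a → push -8. Stack: [0, -8]
BINARY_OP - → 0 - -8 = 8. Stack: [8]
STORE_FAST u → u=8. Stack: []
LOAD_FAST_LOAD_FAST a,a → push -8,-8. Stack: [-8, -8]
BINARY_OP + → -8 + -8 = -16. Stack: [-16]
LOAD_FAST_LOAD_FAST a,a → push -8,-8. Stack: [-16, -8, -8]
BINARY_OP - → -8 - -8 = 0. Stack: [-16, 0]
BINARY_OP - → -16 - 0 = -16. Stack: [-16]
STORE_FAST q → q=-16. Stack: []
LOAD_FAST_LOAD_FAST u,a → push 8,-8. Stack: [8, -8]
BINARY_OP + → 8 + -8 = 0. Stack: [0]
STORE_FAST s → s=0. Stack: []
LOAD_FAST_LOAD_FAST u,u → push 8,8. Stack: [8, 8]
BINARY_OP & → 8 & 8 = 8. Stack: [8]
STORE_FAST u → u=8. Stack: []
LOAD_FAST q → push -16. Stack: [-16]
LOAD_CONST → push 11. Stack: [-16, 11]
BINARY_OP - → -16 - 11 = -27. Stack: [-27]
STORE_FAST p → p=-27. Stack: []
LOAD_FAST_LOAD_FAST u,a → push 8,-8. Stack: [8, -8]
BINARY_OP & → 8 & -8 = 8. Stack: [8]
STORE_FAST u → u=8. Stack: []
LOAD_FAST u → push 8. Stack: [8]
RETURN_VALUE → return 8.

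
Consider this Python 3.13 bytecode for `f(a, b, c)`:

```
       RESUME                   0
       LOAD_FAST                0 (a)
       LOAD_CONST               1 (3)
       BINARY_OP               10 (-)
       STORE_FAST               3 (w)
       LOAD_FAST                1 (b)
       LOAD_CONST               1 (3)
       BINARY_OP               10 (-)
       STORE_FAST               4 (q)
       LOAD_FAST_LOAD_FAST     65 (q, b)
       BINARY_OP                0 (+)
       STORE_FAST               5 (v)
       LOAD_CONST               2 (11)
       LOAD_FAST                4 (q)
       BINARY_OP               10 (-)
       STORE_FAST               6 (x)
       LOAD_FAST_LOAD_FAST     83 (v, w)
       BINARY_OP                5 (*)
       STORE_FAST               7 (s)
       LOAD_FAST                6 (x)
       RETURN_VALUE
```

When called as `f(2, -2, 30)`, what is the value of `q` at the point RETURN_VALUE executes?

-5

LOAD_FAST a → push 2. Stack: [2]
LOAD_CONST → push 3. Stack: [2, 3]
BINARY_OP - → 2 - 3 = -1. Stack: [-1]
STORE_FAST w → w=-1. Stack: []
LOAD_FAST b → push -2. Stack: [-2]
LOAD_CONST → push 3. Stack: [-2, 3]
BINARY_OP - → -2 - 3 = -5. Stack: [-5]
STORE_FAST q → q=-5. Stack: []
LOAD_FAST_LOAD_FAST q,b → push -5,-2. Stack: [-5, -2]
BINARY_OP + → -5 + -2 = -7. Stack: [-7]
STORE_FAST v → v=-7. Stack: []
LOAD_CONST → push 11. Stack: [11]
LOAD_FAST q → push -5. Stack: [11, -5]
BINARY_OP - → 11 - -5 = 16. Stack: [16]
STORE_FAST x → x=16. Stack: []
LOAD_FAST_LOAD_FAST v,w → push -7,-1. Stack: [-7, -1]
BINARY_OP * → -7 * -1 = 7. Stack: [7]
STORE_FAST s → s=7. Stack: []
LOAD_FAST x → push 16. Stack: [16]
RETURN_VALUE → return 16.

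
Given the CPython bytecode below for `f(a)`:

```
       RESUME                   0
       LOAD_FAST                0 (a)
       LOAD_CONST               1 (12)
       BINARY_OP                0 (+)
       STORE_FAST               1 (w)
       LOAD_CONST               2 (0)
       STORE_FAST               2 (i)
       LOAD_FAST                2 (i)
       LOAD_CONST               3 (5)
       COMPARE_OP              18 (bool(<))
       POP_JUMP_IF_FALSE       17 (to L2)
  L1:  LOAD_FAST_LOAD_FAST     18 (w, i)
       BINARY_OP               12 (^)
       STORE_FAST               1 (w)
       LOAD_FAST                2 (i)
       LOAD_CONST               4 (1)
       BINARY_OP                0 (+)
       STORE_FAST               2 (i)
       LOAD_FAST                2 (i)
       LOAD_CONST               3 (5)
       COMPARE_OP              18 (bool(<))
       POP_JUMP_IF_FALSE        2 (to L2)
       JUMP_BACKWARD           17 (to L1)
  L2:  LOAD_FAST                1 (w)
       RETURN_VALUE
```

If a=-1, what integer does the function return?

LOAD_FAST a → push -1
LOAD_CONST → push 12
BINARY_OP + → -1 + 12 = 11
STORE_FAST w → w=11
LOAD_CONST → push 0
STORE_FAST i → i=0
LOAD_FAST i → push 0
LOAD_CONST → push 5
COMPARE_OP bool(<) → 0 vs 5 = True
POP_JUMP_IF_FALSE → pop True; no jump
LOAD_FAST_LOAD_FAST w,i → push 11,0
BINARY_OP ^ → 11 ^ 0 = 11
STORE_FAST w → w=11
LOAD_FAST i → push 0
LOAD_CONST → push 1
BINARY_OP + → 0 + 1 = 1
STORE_FAST i → i=1
LOAD_FAST i → push 1
LOAD_CONST → push 5
COMPARE_OP bool(<) → 1 vs 5 = True
POP_JUMP_IF_FALSE → pop True; no jump
LOAD_FAST_LOAD_FAST w,i → push 11,1
BINARY_OP ^ → 11 ^ 1 = 10
STORE_FAST w → w=10
LOAD_FAST i → push 1
LOAD_CONST → push 1
BINARY_OP + → 1 + 1 = 2
STORE_FAST i → i=2
LOAD_FAST i → push 2
LOAD_CONST → push 5
COMPARE_OP bool(<) → 2 vs 5 = True
POP_JUMP_IF_FALSE → pop True; no jump
LOAD_FAST_LOAD_FAST w,i → push 10,2
BINARY_OP ^ → 10 ^ 2 = 8
STORE_FAST w → w=8
LOAD_FAST i → push 2
LOAD_CONST → push 1
BINARY_OP + → 2 + 1 = 3
STORE_FAST i → i=3
LOAD_FAST i → push 3
LOAD_CONST → push 5
COMPARE_OP bool(<) → 3 vs 5 = True
POP_JUMP_IF_FALSE → pop True; no jump
LOAD_FAST_LOAD_FAST w,i → push 8,3
BINARY_OP ^ → 8 ^ 3 = 11
STORE_FAST w → w=11
LOAD_FAST i → push 3
LOAD_CONST → push 1
BINARY_OP + → 3 + 1 = 4
STORE_FAST i → i=4
LOAD_FAST i → push 4
LOAD_CONST → push 5
COMPARE_OP bool(<) → 4 vs 5 = True
POP_JUMP_IF_FALSE → pop True; no jump
LOAD_FAST_LOAD_FAST w,i → push 11,4
BINARY_OP ^ → 11 ^ 4 = 15
STORE_FAST w → w=15
LOAD_FAST i → push 4
LOAD_CONST → push 1
BINARY_OP + → 4 + 1 = 5
STORE_FAST i → i=5
LOAD_FAST i → push 5
LOAD_CONST → push 5
COMPARE_OP bool(<) → 5 vs 5 = False
POP_JUMP_IF_FALSE → pop False; jump
LOAD_FAST w → push 15
RETURN_VALUE → return 15.

15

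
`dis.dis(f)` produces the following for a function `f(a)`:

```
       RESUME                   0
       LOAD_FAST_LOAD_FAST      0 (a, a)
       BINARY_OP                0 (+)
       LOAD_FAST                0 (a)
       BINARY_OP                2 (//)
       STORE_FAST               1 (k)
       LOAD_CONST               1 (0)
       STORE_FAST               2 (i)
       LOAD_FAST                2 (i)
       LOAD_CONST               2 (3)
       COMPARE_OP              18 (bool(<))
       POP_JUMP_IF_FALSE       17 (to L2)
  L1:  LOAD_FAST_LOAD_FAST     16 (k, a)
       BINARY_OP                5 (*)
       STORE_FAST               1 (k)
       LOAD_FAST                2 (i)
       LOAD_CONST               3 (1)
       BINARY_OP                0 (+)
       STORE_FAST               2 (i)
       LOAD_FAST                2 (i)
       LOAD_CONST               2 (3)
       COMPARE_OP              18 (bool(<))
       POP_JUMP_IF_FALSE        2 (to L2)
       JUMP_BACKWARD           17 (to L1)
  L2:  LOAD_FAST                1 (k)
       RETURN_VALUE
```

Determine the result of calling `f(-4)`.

-128

LOAD_FAST_LOAD_FAST a,a → push -4,-4. Stack: [-4, -4]
BINARY_OP + → -4 + -4 = -8. Stack: [-8]
LOAD_FAST a → push -4. Stack: [-8, -4]
BINARY_OP // → -8 // -4 = 2. Stack: [2]
STORE_FAST k → k=2. Stack: []
LOAD_CONST → push 0. Stack: [0]
STORE_FAST i → i=0. Stack: []
LOAD_FAST i → push 0. Stack: [0]
LOAD_CONST → push 3. Stack: [0, 3]
COMPARE_OP bool(<) → 0 vs 3 = True. Stack: [True]
POP_JUMP_IF_FALSE → pop True; no jump. Stack: []
LOAD_FAST_LOAD_FAST k,a → push 2,-4. Stack: [2, -4]
BINARY_OP * → 2 * -4 = -8. Stack: [-8]
STORE_FAST k → k=-8. Stack: []
LOAD_FAST i → push 0. Stack: [0]
LOAD_CONST → push 1. Stack: [0, 1]
BINARY_OP + → 0 + 1 = 1. Stack: [1]
STORE_FAST i → i=1. Stack: []
LOAD_FAST i → push 1. Stack: [1]
LOAD_CONST → push 3. Stack: [1, 3]
COMPARE_OP bool(<) → 1 vs 3 = True. Stack: [True]
POP_JUMP_IF_FALSE → pop True; no jump. Stack: []
LOAD_FAST_LOAD_FAST k,a → push -8,-4. Stack: [-8, -4]
BINARY_OP * → -8 * -4 = 32. Stack: [32]
STORE_FAST k → k=32. Stack: []
LOAD_FAST i → push 1. Stack: [1]
LOAD_CONST → push 1. Stack: [1, 1]
BINARY_OP + → 1 + 1 = 2. Stack: [2]
STORE_FAST i → i=2. Stack: []
LOAD_FAST i → push 2. Stack: [2]
LOAD_CONST → push 3. Stack: [2, 3]
COMPARE_OP bool(<) → 2 vs 3 = True. Stack: [True]
POP_JUMP_IF_FALSE → pop True; no jump. Stack: []
LOAD_FAST_LOAD_FAST k,a → push 32,-4. Stack: [32, -4]
BINARY_OP * → 32 * -4 = -128. Stack: [-128]
STORE_FAST k → k=-128. Stack: []
LOAD_FAST i → push 2. Stack: [2]
LOAD_CONST → push 1. Stack: [2, 1]
BINARY_OP + → 2 + 1 = 3. Stack: [3]
STORE_FAST i → i=3. Stack: []
LOAD_FAST i → push 3. Stack: [3]
LOAD_CONST → push 3. Stack: [3, 3]
COMPARE_OP bool(<) → 3 vs 3 = False. Stack: [False]
POP_JUMP_IF_FALSE → pop False; jump. Stack: []
LOAD_FAST k → push -128. Stack: [-128]
RETURN_VALUE → return -128.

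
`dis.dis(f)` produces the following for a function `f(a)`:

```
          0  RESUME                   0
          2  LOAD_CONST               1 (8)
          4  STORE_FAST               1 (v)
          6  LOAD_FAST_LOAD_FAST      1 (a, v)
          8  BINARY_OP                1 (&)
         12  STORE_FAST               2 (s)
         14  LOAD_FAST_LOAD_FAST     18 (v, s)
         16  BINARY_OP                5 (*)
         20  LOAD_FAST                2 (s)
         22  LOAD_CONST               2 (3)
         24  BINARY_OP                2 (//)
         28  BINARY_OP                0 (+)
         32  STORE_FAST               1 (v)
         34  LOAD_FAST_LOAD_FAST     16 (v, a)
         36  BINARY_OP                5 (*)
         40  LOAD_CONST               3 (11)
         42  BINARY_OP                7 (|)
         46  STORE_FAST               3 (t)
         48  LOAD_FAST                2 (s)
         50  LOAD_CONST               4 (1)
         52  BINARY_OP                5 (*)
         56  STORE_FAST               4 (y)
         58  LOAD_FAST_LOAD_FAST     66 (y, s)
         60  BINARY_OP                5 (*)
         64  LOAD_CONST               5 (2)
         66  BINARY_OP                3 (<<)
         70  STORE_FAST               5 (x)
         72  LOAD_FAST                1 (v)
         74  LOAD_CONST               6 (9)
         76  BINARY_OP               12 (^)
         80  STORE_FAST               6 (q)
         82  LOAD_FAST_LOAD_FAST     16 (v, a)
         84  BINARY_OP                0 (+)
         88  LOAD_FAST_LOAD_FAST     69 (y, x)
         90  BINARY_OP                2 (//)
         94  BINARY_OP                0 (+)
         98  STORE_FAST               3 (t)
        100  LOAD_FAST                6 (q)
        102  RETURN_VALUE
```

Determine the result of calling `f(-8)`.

75

LOAD_CONST → push 8. Stack: [8]
STORE_FAST v → v=8. Stack: []
LOAD_FAST_LOAD_FAST a,v → push -8,8. Stack: [-8, 8]
BINARY_OP & → -8 & 8 = 8. Stack: [8]
STORE_FAST s → s=8. Stack: []
LOAD_FAST_LOAD_FAST v,s → push 8,8. Stack: [8, 8]
BINARY_OP * → 8 * 8 = 64. Stack: [64]
LOAD_FAST s → push 8. Stack: [64, 8]
LOAD_CONST → push 3. Stack: [64, 8, 3]
BINARY_OP // → 8 // 3 = 2. Stack: [64, 2]
BINARY_OP + → 64 + 2 = 66. Stack: [66]
STORE_FAST v → v=66. Stack: []
LOAD_FAST_LOAD_FAST v,a → push 66,-8. Stack: [66, -8]
BINARY_OP * → 66 * -8 = -528. Stack: [-528]
LOAD_CONST → push 11. Stack: [-528, 11]
BINARY_OP | → -528 | 11 = -517. Stack: [-517]
STORE_FAST t → t=-517. Stack: []
LOAD_FAST s → push 8. Stack: [8]
LOAD_CONST → push 1. Stack: [8, 1]
BINARY_OP * → 8 * 1 = 8. Stack: [8]
STORE_FAST y → y=8. Stack: []
LOAD_FAST_LOAD_FAST y,s → push 8,8. Stack: [8, 8]
BINARY_OP * → 8 * 8 = 64. Stack: [64]
LOAD_CONST → push 2. Stack: [64, 2]
BINARY_OP << → 64 << 2 = 256. Stack: [256]
STORE_FAST x → x=256. Stack: []
LOAD_FAST v → push 66. Stack: [66]
LOAD_CONST → push 9. Stack: [66, 9]
BINARY_OP ^ → 66 ^ 9 = 75. Stack: [75]
STORE_FAST q → q=75. Stack: []
LOAD_FAST_LOAD_FAST v,a → push 66,-8. Stack: [66, -8]
BINARY_OP + → 66 + -8 = 58. Stack: [58]
LOAD_FAST_LOAD_FAST y,x → push 8,256. Stack: [58, 8, 256]
BINARY_OP // → 8 // 256 = 0. Stack: [58, 0]
BINARY_OP + → 58 + 0 = 58. Stack: [58]
STORE_FAST t → t=58. Stack: []
LOAD_FAST q → push 75. Stack: [75]
RETURN_VALUE → return 75.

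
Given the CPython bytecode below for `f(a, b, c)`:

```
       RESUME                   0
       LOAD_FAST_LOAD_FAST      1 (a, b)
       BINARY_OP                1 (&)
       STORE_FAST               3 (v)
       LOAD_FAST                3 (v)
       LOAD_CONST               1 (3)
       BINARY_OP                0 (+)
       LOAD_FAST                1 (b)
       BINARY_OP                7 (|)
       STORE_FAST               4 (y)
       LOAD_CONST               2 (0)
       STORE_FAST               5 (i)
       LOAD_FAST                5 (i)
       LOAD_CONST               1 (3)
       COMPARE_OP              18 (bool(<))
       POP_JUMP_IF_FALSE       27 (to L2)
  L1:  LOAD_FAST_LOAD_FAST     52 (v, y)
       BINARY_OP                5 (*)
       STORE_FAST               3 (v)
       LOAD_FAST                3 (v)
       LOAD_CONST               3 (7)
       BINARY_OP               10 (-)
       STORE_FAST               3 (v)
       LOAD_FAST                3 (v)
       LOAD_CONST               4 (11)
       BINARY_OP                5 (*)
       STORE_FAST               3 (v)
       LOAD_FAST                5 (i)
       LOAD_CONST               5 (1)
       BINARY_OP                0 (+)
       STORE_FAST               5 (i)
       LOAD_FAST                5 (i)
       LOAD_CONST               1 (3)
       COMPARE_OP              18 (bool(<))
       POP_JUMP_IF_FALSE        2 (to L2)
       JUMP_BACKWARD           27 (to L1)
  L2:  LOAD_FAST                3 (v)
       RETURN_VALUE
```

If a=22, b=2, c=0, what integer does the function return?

450527

LOAD_FAST_LOAD_FAST a,b → push 22,2
BINARY_OP & → 22 & 2 = 2
STORE_FAST v → v=2
LOAD_FAST v → push 2
LOAD_CONST → push 3
BINARY_OP + → 2 + 3 = 5
LOAD_FAST b → push 2
BINARY_OP | → 5 | 2 = 7
STORE_FAST y → y=7
LOAD_CONST → push 0
STORE_FAST i → i=0
LOAD_FAST i → push 0
LOAD_CONST → push 3
COMPARE_OP bool(<) → 0 vs 3 = True
POP_JUMP_IF_FALSE → pop True; no jump
LOAD_FAST_LOAD_FAST v,y → push 2,7
BINARY_OP * → 2 * 7 = 14
STORE_FAST v → v=14
LOAD_FAST v → push 14
LOAD_CONST → push 7
BINARY_OP - → 14 - 7 = 7
STORE_FAST v → v=7
LOAD_FAST v → push 7
LOAD_CONST → push 11
BINARY_OP * → 7 * 11 = 77
STORE_FAST v → v=77
LOAD_FAST i → push 0
LOAD_CONST → push 1
BINARY_OP + → 0 + 1 = 1
STORE_FAST i → i=1
LOAD_FAST i → push 1
LOAD_CONST → push 3
COMPARE_OP bool(<) → 1 vs 3 = True
POP_JUMP_IF_FALSE → pop True; no jump
LOAD_FAST_LOAD_FAST v,y → push 77,7
BINARY_OP * → 77 * 7 = 539
STORE_FAST v → v=539
LOAD_FAST v → push 539
LOAD_CONST → push 7
BINARY_OP - → 539 - 7 = 532
STORE_FAST v → v=532
LOAD_FAST v → push 532
LOAD_CONST → push 11
BINARY_OP * → 532 * 11 = 5852
STORE_FAST v → v=5852
LOAD_FAST i → push 1
LOAD_CONST → push 1
BINARY_OP + → 1 + 1 = 2
STORE_FAST i → i=2
LOAD_FAST i → push 2
LOAD_CONST → push 3
COMPARE_OP bool(<) → 2 vs 3 = True
POP_JUMP_IF_FALSE → pop True; no jump
LOAD_FAST_LOAD_FAST v,y → push 5852,7
BINARY_OP * → 5852 * 7 = 40964
STORE_FAST v → v=40964
LOAD_FAST v → push 40964
LOAD_CONST → push 7
BINARY_OP - → 40964 - 7 = 40957
STORE_FAST v → v=40957
LOAD_FAST v → push 40957
LOAD_CONST → push 11
BINARY_OP * → 40957 * 11 = 450527
STORE_FAST v → v=450527
LOAD_FAST i → push 2
LOAD_CONST → push 1
BINARY_OP + → 2 + 1 = 3
STORE_FAST i → i=3
LOAD_FAST i → push 3
LOAD_CONST → push 3
COMPARE_OP bool(<) → 3 vs 3 = False
POP_JUMP_IF_FALSE → pop False; jump
LOAD_FAST v → push 450527
RETURN_VALUE → return 450527.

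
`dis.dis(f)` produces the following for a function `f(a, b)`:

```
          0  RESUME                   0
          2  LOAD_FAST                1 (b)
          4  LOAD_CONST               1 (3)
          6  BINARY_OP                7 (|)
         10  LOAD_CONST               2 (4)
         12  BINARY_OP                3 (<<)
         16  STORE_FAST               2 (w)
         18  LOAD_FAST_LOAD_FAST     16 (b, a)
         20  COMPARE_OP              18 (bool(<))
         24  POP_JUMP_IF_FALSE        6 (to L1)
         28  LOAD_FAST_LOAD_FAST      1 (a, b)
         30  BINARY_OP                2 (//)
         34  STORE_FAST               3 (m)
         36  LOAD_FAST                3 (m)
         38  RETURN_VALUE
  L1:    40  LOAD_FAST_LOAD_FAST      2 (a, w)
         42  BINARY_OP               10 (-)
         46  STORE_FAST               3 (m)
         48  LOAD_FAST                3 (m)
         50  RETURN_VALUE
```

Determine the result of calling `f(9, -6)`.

-2

LOAD_FAST b → push -6. Stack: [-6]
LOAD_CONST → push 3. Stack: [-6, 3]
BINARY_OP | → -6 | 3 = -5. Stack: [-5]
LOAD_CONST → push 4. Stack: [-5, 4]
BINARY_OP << → -5 << 4 = -80. Stack: [-80]
STORE_FAST w → w=-80. Stack: []
LOAD_FAST_LOAD_FAST b,a → push -6,9. Stack: [-6, 9]
COMPARE_OP bool(<) → -6 vs 9 = True. Stack: [True]
POP_JUMP_IF_FALSE → pop True; no jump. Stack: []
LOAD_FAST_LOAD_FAST a,b → push 9,-6. Stack: [9, -6]
BINARY_OP // → 9 // -6 = -2. Stack: [-2]
STORE_FAST m → m=-2. Stack: []
LOAD_FAST m → push -2. Stack: [-2]
RETURN_VALUE → return -2.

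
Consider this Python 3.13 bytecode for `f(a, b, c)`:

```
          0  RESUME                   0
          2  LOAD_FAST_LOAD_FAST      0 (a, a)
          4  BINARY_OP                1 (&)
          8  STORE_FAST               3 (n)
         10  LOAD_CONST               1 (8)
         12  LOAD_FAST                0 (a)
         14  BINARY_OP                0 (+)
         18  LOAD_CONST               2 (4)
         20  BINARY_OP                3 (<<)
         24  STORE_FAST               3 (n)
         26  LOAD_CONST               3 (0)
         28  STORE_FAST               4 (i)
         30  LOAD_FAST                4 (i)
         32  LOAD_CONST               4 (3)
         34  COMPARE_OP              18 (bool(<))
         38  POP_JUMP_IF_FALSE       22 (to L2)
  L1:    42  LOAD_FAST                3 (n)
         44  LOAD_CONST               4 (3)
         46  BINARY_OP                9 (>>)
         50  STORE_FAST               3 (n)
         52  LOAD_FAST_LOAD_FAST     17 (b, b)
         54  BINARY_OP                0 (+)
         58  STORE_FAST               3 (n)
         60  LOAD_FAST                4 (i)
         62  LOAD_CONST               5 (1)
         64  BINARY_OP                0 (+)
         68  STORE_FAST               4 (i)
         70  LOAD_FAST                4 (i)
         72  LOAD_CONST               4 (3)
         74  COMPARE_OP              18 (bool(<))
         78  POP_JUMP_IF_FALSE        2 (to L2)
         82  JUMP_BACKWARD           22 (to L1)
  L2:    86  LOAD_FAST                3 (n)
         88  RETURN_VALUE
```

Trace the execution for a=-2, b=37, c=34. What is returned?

LOAD_FAST_LOAD_FAST a,a → push -2,-2. Stack: [-2, -2]
BINARY_OP & → -2 & -2 = -2. Stack: [-2]
STORE_FAST n → n=-2. Stack: []
LOAD_CONST → push 8. Stack: [8]
LOAD_FAST a → push -2. Stack: [8, -2]
BINARY_OP + → 8 + -2 = 6. Stack: [6]
LOAD_CONST → push 4. Stack: [6, 4]
BINARY_OP << → 6 << 4 = 96. Stack: [96]
STORE_FAST n → n=96. Stack: []
LOAD_CONST → push 0. Stack: [0]
STORE_FAST i → i=0. Stack: []
LOAD_FAST i → push 0. Stack: [0]
LOAD_CONST → push 3. Stack: [0, 3]
COMPARE_OP bool(<) → 0 vs 3 = True. Stack: [True]
POP_JUMP_IF_FALSE → pop True; no jump. Stack: []
LOAD_FAST n → push 96. Stack: [96]
LOAD_CONST → push 3. Stack: [96, 3]
BINARY_OP >> → 96 >> 3 = 12. Stack: [12]
STORE_FAST n → n=12. Stack: []
LOAD_FAST_LOAD_FAST b,b → push 37,37. Stack: [37, 37]
BINARY_OP + → 37 + 37 = 74. Stack: [74]
STORE_FAST n → n=74. Stack: []
LOAD_FAST i → push 0. Stack: [0]
LOAD_CONST → push 1. Stack: [0, 1]
BINARY_OP + → 0 + 1 = 1. Stack: [1]
STORE_FAST i → i=1. Stack: []
LOAD_FAST i → push 1. Stack: [1]
LOAD_CONST → push 3. Stack: [1, 3]
COMPARE_OP bool(<) → 1 vs 3 = True. Stack: [True]
POP_JUMP_IF_FALSE → pop True; no jump. Stack: []
LOAD_FAST n → push 74. Stack: [74]
LOAD_CONST → push 3. Stack: [74, 3]
BINARY_OP >> → 74 >> 3 = 9. Stack: [9]
STORE_FAST n → n=9. Stack: []
LOAD_FAST_LOAD_FAST b,b → push 37,37. Stack: [37, 37]
BINARY_OP + → 37 + 37 = 74. Stack: [74]
STORE_FAST n → n=74. Stack: []
LOAD_FAST i → push 1. Stack: [1]
LOAD_CONST → push 1. Stack: [1, 1]
BINARY_OP + → 1 + 1 = 2. Stack: [2]
STORE_FAST i → i=2. Stack: []
LOAD_FAST i → push 2. Stack: [2]
LOAD_CONST → push 3. Stack: [2, 3]
COMPARE_OP bool(<) → 2 vs 3 = True. Stack: [True]
POP_JUMP_IF_FALSE → pop True; no jump. Stack: []
LOAD_FAST n → push 74. Stack: [74]
LOAD_CONST → push 3. Stack: [74, 3]
BINARY_OP >> → 74 >> 3 = 9. Stack: [9]
STORE_FAST n → n=9. Stack: []
LOAD_FAST_LOAD_FAST b,b → push 37,37. Stack: [37, 37]
BINARY_OP + → 37 + 37 = 74. Stack: [74]
STORE_FAST n → n=74. Stack: []
LOAD_FAST i → push 2. Stack: [2]
LOAD_CONST → push 1. Stack: [2, 1]
BINARY_OP + → 2 + 1 = 3. Stack: [3]
STORE_FAST i → i=3. Stack: []
LOAD_FAST i → push 3. Stack: [3]
LOAD_CONST → push 3. Stack: [3, 3]
COMPARE_OP bool(<) → 3 vs 3 = False. Stack: [False]
POP_JUMP_IF_FALSE → pop False; jump. Stack: []
LOAD_FAST n → push 74. Stack: [74]
RETURN_VALUE → return 74.

74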